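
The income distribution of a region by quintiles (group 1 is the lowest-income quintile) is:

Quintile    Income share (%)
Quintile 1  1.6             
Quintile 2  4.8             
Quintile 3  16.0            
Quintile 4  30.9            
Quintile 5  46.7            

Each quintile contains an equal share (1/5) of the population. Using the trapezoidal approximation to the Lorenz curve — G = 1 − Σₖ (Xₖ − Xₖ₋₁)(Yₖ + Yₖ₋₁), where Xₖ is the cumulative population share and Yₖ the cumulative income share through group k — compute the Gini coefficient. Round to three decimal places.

Cumulative income shares Yₖ: 0.0160, 0.0640, 0.2240, 0.5330, 1.0000
Σ (Xₖ−Xₖ₋₁)(Yₖ+Yₖ₋₁) = (1/5)(0.0160+0.0000) + (1/5)(0.0640+0.0160) + (1/5)(0.2240+0.0640) + (1/5)(0.5330+0.2240) + (1/5)(1.0000+0.5330)
  = 0.0032 + 0.0160 + 0.0576 + 0.1514 + 0.3066 = 0.5348
G = 1 − 0.5348 = 0.4652

0.465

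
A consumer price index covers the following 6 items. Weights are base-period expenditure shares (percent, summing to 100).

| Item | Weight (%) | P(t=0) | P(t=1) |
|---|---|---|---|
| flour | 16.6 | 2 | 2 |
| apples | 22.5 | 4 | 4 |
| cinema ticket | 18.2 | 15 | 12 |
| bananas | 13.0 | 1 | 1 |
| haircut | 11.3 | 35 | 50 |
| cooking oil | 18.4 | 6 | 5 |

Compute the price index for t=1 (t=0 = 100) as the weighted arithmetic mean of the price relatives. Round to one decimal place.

98.1

flour: 16.6 × (2/2) = 16.6 × 1.000000 = 16.6000
apples: 22.5 × (4/4) = 22.5 × 1.000000 = 22.5000
cinema ticket: 18.2 × (12/15) = 18.2 × 0.800000 = 14.5600
bananas: 13.0 × (1/1) = 13.0 × 1.000000 = 13.0000
haircut: 11.3 × (50/35) = 11.3 × 1.428571 = 16.1429
cooking oil: 18.4 × (5/6) = 18.4 × 0.833333 = 15.3333
Index = Σ wᵢ·(p₁ᵢ/p₀ᵢ) = 16.6000 + 22.5000 + 14.5600 + 13.0000 + 16.1429 + 15.3333 = 98.1362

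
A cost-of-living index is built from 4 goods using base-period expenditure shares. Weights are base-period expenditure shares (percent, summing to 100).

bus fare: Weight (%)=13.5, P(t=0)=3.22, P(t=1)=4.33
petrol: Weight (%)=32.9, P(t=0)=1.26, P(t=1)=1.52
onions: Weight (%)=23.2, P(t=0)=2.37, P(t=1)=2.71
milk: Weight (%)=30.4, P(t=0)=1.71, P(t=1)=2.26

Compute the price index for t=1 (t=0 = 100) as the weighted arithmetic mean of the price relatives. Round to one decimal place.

bus fare: 13.5 × (4.33/3.22) = 13.5 × 1.344720 = 18.1537
petrol: 32.9 × (1.52/1.26) = 32.9 × 1.206349 = 39.6889
onions: 23.2 × (2.71/2.37) = 23.2 × 1.143460 = 26.5283
milk: 30.4 × (2.26/1.71) = 30.4 × 1.321637 = 40.1778
Index = Σ wᵢ·(p₁ᵢ/p₀ᵢ) = 18.1537 + 39.6889 + 26.5283 + 40.1778 = 124.5487

124.5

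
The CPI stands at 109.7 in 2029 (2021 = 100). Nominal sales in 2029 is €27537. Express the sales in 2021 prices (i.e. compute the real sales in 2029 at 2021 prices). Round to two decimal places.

Real = Nominal ÷ (Index/100) = 27537 ÷ (109.7/100)
     = 27537 ÷ 1.097 = 25102.0966

25102.10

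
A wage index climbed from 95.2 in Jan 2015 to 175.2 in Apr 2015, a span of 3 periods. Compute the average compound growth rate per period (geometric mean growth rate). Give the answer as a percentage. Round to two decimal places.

Growth factor = (175.2/95.2)^(1/3) = (1.840336)^(1/3) = 1.225460
Growth rate = 1.225460 − 1 = 0.225460 = 22.5460%

22.55%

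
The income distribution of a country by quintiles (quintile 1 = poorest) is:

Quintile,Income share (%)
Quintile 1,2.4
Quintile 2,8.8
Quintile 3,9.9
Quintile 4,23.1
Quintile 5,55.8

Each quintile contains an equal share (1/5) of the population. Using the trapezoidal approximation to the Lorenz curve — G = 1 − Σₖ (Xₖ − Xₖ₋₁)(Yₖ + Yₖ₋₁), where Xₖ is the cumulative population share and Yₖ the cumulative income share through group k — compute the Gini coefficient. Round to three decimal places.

0.484

Cumulative income shares Yₖ: 0.0240, 0.1120, 0.2110, 0.4420, 1.0000
Σ (Xₖ−Xₖ₋₁)(Yₖ+Yₖ₋₁) = (1/5)(0.0240+0.0000) + (1/5)(0.1120+0.0240) + (1/5)(0.2110+0.1120) + (1/5)(0.4420+0.2110) + (1/5)(1.0000+0.4420)
  = 0.0048 + 0.0272 + 0.0646 + 0.1306 + 0.2884 = 0.5156
G = 1 − 0.5156 = 0.4844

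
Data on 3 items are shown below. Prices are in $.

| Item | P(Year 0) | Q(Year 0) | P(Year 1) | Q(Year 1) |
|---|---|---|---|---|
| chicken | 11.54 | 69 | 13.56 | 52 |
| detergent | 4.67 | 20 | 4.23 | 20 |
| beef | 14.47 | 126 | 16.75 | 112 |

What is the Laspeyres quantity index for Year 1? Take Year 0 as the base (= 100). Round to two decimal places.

Laspeyres quantity index uses base-period prices as weights.
ΣP(Year 0)·Q(Year 1) = 11.54×52 + 4.67×20 + 14.47×112 = 600.08 + 93.4 + 1620.64 = 2314.12
ΣP(Year 0)·Q(Year 0) = 11.54×69 + 4.67×20 + 14.47×126 = 796.26 + 93.4 + 1823.22 = 2712.88
Index = 2314.12 / 2712.88 × 100 = 85.3012

85.30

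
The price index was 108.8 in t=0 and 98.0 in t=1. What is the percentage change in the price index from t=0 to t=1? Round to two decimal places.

-9.93%

Change = (98.0 − 108.8) / 108.8 × 100
       = -10.8 / 108.8 × 100 = -9.9265%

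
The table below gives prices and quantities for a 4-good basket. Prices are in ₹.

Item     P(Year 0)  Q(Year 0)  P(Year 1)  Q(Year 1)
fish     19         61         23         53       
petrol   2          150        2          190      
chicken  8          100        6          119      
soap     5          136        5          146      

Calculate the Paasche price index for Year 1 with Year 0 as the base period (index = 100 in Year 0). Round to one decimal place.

99.2

Paasche price index uses current-period quantities as weights.
ΣP(Year 1)·Q(Year 1) = 23×53 + 2×190 + 6×119 + 5×146 = 1219 + 380 + 714 + 730 = 3043
ΣP(Year 0)·Q(Year 1) = 19×53 + 2×190 + 8×119 + 5×146 = 1007 + 380 + 952 + 730 = 3069
Index = 3043 / 3069 × 100 = 99.1528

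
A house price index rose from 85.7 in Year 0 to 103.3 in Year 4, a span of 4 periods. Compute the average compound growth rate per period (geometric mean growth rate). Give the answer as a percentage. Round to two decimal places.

Growth factor = (103.3/85.7)^(1/4) = (1.205368)^(1/4) = 1.047804
Growth rate = 1.047804 − 1 = 0.047804 = 4.7804%

4.78%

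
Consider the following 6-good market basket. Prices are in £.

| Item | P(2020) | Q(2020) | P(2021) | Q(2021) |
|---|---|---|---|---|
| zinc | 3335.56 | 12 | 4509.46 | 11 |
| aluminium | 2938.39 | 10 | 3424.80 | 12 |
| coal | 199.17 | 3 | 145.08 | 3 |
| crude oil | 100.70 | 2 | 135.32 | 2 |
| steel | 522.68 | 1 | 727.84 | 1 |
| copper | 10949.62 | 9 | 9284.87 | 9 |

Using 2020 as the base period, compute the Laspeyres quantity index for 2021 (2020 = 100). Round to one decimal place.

101.5

Laspeyres quantity index uses base-period prices as weights.
ΣP(2020)·Q(2021) = 3335.56×11 + 2938.39×12 + 199.17×3 + 100.70×2 + 522.68×1 + 10949.62×9 = 36691.16 + 35260.68 + 597.51 + 201.4 + 522.68 + 98546.58 = 171820.01
ΣP(2020)·Q(2020) = 3335.56×12 + 2938.39×10 + 199.17×3 + 100.70×2 + 522.68×1 + 10949.62×9 = 40026.72 + 29383.9 + 597.51 + 201.4 + 522.68 + 98546.58 = 169278.79
Index = 171820.01 / 169278.79 × 100 = 101.5012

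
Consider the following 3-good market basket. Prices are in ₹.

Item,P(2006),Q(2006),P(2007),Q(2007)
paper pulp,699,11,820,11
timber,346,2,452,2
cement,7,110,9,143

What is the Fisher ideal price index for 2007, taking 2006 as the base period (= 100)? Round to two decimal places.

Laspeyres component (base-period weights):
ΣP(2007)Q(2006) = 820×11 + 452×2 + 9×110 = 9020 + 904 + 990 = 10914
ΣP(2006)Q(2006) = 699×11 + 346×2 + 7×110 = 7689 + 692 + 770 = 9151
L = 10914 / 9151 × 100 = 119.2657
Paasche component (current-period weights):
ΣP(2007)Q(2007) = 820×11 + 452×2 + 9×143 = 9020 + 904 + 1287 = 11211
ΣP(2006)Q(2007) = 699×11 + 346×2 + 7×143 = 7689 + 692 + 1001 = 9382
P = 11211 / 9382 × 100 = 119.4948
Fisher = √(L × P) = √(119.2657 × 119.4948) = 119.3802

119.38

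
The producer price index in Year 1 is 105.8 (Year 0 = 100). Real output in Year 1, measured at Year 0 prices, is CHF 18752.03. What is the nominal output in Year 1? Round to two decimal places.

19839.65

Nominal = Real × (Index/100) = 18752.03 × (105.8/100)
        = 18752.03 × 1.058 = 19839.6477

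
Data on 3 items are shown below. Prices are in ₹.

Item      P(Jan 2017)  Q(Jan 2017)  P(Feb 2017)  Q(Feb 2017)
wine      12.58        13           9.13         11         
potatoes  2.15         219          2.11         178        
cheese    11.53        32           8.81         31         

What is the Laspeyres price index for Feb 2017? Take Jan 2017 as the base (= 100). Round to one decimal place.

86.0

Laspeyres price index uses base-period quantities as weights.
ΣP(Feb 2017)·Q(Jan 2017) = 9.13×13 + 2.11×219 + 8.81×32 = 118.69 + 462.09 + 281.92 = 862.7
ΣP(Jan 2017)·Q(Jan 2017) = 12.58×13 + 2.15×219 + 11.53×32 = 163.54 + 470.85 + 368.96 = 1003.35
Index = 862.7 / 1003.35 × 100 = 85.9820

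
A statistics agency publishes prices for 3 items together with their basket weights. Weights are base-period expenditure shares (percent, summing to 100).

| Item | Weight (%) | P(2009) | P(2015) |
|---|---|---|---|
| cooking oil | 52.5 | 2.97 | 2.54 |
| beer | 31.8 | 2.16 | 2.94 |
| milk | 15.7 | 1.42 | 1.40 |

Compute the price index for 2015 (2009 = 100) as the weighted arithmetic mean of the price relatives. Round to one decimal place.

103.7

cooking oil: 52.5 × (2.54/2.97) = 52.5 × 0.855219 = 44.8990
beer: 31.8 × (2.94/2.16) = 31.8 × 1.361111 = 43.2833
milk: 15.7 × (1.40/1.42) = 15.7 × 0.985915 = 15.4789
Index = Σ wᵢ·(p₁ᵢ/p₀ᵢ) = 44.8990 + 43.2833 + 15.4789 = 103.6612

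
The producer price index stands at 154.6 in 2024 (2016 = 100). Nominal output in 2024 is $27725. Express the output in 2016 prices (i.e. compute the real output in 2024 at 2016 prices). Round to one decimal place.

Real = Nominal ÷ (Index/100) = 27725 ÷ (154.6/100)
     = 27725 ÷ 1.546 = 17933.3765

17933.4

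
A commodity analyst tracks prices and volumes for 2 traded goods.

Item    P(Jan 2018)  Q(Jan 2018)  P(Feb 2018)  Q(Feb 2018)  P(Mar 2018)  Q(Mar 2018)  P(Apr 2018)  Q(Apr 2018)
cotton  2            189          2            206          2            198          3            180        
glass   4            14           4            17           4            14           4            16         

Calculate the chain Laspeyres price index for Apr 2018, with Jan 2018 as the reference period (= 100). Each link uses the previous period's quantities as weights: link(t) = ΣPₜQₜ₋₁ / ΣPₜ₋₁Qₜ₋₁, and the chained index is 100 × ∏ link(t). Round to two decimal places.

Link Jan 2018→Feb 2018:
ΣP(Feb 2018)Q(Jan 2018) = 2×189 + 4×14 = 378 + 56 = 434
ΣP(Jan 2018)Q(Jan 2018) = 2×189 + 4×14 = 378 + 56 = 434
link = 434/434 = 1.000000
Link Feb 2018→Mar 2018:
ΣP(Mar 2018)Q(Feb 2018) = 2×206 + 4×17 = 412 + 68 = 480
ΣP(Feb 2018)Q(Feb 2018) = 2×206 + 4×17 = 412 + 68 = 480
link = 480/480 = 1.000000
Link Mar 2018→Apr 2018:
ΣP(Apr 2018)Q(Mar 2018) = 3×198 + 4×14 = 594 + 56 = 650
ΣP(Mar 2018)Q(Mar 2018) = 2×198 + 4×14 = 396 + 56 = 452
link = 650/452 = 1.438053
Chained index = 100 × 1.000000 × 1.000000 × 1.438053 = 143.8053

143.81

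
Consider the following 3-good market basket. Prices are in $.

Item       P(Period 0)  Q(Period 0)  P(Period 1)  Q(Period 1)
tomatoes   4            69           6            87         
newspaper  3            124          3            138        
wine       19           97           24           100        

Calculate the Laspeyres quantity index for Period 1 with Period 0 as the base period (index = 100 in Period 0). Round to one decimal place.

106.9

Laspeyres quantity index uses base-period prices as weights.
ΣP(Period 0)·Q(Period 1) = 4×87 + 3×138 + 19×100 = 348 + 414 + 1900 = 2662
ΣP(Period 0)·Q(Period 0) = 4×69 + 3×124 + 19×97 = 276 + 372 + 1843 = 2491
Index = 2662 / 2491 × 100 = 106.8647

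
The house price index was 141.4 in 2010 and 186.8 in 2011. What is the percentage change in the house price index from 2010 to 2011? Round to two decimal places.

Change = (186.8 − 141.4) / 141.4 × 100
       = 45.4 / 141.4 × 100 = 32.1075%

32.11%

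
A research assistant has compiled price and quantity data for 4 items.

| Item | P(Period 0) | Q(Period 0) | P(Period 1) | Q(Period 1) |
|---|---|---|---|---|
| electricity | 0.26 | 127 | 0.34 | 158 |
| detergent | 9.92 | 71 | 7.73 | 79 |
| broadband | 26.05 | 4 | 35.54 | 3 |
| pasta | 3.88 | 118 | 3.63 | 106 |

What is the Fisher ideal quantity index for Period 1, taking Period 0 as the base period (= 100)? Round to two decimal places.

Laspeyres component (base-period weights):
ΣP(Period 0)Q(Period 1) = 0.26×158 + 9.92×79 + 26.05×3 + 3.88×106 = 41.08 + 783.68 + 78.15 + 411.28 = 1314.19
ΣP(Period 0)Q(Period 0) = 0.26×127 + 9.92×71 + 26.05×4 + 3.88×118 = 33.02 + 704.32 + 104.2 + 457.84 = 1299.38
L = 1314.19 / 1299.38 × 100 = 101.1398
Paasche component (current-period weights):
ΣP(Period 1)Q(Period 1) = 0.34×158 + 7.73×79 + 35.54×3 + 3.63×106 = 53.72 + 610.67 + 106.62 + 384.78 = 1155.79
ΣP(Period 1)Q(Period 0) = 0.34×127 + 7.73×71 + 35.54×4 + 3.63×118 = 43.18 + 548.83 + 142.16 + 428.34 = 1162.51
P = 1155.79 / 1162.51 × 100 = 99.4219
Fisher = √(L × P) = √(101.1398 × 99.4219) = 100.2772

100.28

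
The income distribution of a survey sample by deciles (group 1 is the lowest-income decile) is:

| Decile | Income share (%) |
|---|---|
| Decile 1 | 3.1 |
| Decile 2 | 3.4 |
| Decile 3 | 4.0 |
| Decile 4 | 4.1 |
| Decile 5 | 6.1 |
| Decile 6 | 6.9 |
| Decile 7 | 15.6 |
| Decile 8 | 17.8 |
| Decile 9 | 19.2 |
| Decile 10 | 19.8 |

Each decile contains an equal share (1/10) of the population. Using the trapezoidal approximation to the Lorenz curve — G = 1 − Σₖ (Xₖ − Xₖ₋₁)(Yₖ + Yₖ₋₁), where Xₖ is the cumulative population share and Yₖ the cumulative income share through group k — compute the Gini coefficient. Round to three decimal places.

Cumulative income shares Yₖ: 0.0310, 0.0650, 0.1050, 0.1460, 0.2070, 0.2760, 0.4320, 0.6100, 0.8020, 1.0000
Σ (Xₖ−Xₖ₋₁)(Yₖ+Yₖ₋₁) = (1/10)(0.0310+0.0000) + (1/10)(0.0650+0.0310) + (1/10)(0.1050+0.0650) + (1/10)(0.1460+0.1050) + (1/10)(0.2070+0.1460) + (1/10)(0.2760+0.2070) + (1/10)(0.4320+0.2760) + (1/10)(0.6100+0.4320) + (1/10)(0.8020+0.6100) + (1/10)(1.0000+0.8020)
  = 0.0031 + 0.0096 + 0.0170 + 0.0251 + 0.0353 + 0.0483 + 0.0708 + 0.1042 + 0.1412 + 0.1802 = 0.6348
G = 1 − 0.6348 = 0.3652

0.365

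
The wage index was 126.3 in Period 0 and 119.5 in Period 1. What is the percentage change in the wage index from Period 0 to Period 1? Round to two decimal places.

-5.38%

Change = (119.5 − 126.3) / 126.3 × 100
       = -6.8 / 126.3 × 100 = -5.3840%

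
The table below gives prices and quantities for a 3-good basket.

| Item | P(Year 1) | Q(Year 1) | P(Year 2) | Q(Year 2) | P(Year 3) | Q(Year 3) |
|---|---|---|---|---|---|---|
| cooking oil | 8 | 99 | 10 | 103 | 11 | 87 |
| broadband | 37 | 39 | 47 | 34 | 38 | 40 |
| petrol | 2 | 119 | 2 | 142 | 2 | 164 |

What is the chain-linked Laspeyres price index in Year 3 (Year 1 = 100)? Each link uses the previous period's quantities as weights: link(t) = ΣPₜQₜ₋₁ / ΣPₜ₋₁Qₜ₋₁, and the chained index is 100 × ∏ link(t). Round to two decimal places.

115.15

Link Year 1→Year 2:
ΣP(Year 2)Q(Year 1) = 10×99 + 47×39 + 2×119 = 990 + 1833 + 238 = 3061
ΣP(Year 1)Q(Year 1) = 8×99 + 37×39 + 2×119 = 792 + 1443 + 238 = 2473
link = 3061/2473 = 1.237768
Link Year 2→Year 3:
ΣP(Year 3)Q(Year 2) = 11×103 + 38×34 + 2×142 = 1133 + 1292 + 284 = 2709
ΣP(Year 2)Q(Year 2) = 10×103 + 47×34 + 2×142 = 1030 + 1598 + 284 = 2912
link = 2709/2912 = 0.930288
Chained index = 100 × 1.237768 × 0.930288 = 115.1481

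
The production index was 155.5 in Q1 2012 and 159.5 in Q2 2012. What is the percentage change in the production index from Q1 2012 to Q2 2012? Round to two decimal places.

2.57%

Change = (159.5 − 155.5) / 155.5 × 100
       = 4.0 / 155.5 × 100 = 2.5723%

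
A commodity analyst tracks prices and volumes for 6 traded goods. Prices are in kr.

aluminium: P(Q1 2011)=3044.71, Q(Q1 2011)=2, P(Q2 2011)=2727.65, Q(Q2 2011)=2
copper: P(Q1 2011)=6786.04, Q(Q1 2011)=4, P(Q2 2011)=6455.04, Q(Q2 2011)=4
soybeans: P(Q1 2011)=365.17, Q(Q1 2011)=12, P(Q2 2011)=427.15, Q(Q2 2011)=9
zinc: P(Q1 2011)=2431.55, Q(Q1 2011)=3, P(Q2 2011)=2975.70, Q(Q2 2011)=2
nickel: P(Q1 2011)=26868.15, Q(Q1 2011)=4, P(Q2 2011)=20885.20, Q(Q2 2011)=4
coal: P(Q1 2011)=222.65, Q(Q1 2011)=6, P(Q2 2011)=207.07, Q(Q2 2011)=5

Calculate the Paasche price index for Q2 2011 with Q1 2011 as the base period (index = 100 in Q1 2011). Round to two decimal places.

Paasche price index uses current-period quantities as weights.
ΣP(Q2 2011)·Q(Q2 2011) = 2727.65×2 + 6455.04×4 + 427.15×9 + 2975.70×2 + 20885.20×4 + 207.07×5 = 5455.3 + 25820.16 + 3844.35 + 5951.4 + 83540.8 + 1035.35 = 125647.36
ΣP(Q1 2011)·Q(Q2 2011) = 3044.71×2 + 6786.04×4 + 365.17×9 + 2431.55×2 + 26868.15×4 + 222.65×5 = 6089.42 + 27144.16 + 3286.53 + 4863.1 + 107472.6 + 1113.25 = 149969.06
Index = 125647.36 / 149969.06 × 100 = 83.7822

83.78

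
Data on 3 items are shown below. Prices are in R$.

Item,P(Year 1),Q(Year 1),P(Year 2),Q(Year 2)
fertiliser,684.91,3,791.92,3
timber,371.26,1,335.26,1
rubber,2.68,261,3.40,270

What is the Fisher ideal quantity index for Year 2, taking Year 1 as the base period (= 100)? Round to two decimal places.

100.81

Laspeyres component (base-period weights):
ΣP(Year 1)Q(Year 2) = 684.91×3 + 371.26×1 + 2.68×270 = 2054.73 + 371.26 + 723.6 = 3149.59
ΣP(Year 1)Q(Year 1) = 684.91×3 + 371.26×1 + 2.68×261 = 2054.73 + 371.26 + 699.48 = 3125.47
L = 3149.59 / 3125.47 × 100 = 100.7717
Paasche component (current-period weights):
ΣP(Year 2)Q(Year 2) = 791.92×3 + 335.26×1 + 3.40×270 = 2375.76 + 335.26 + 918 = 3629.02
ΣP(Year 2)Q(Year 1) = 791.92×3 + 335.26×1 + 3.40×261 = 2375.76 + 335.26 + 887.4 = 3598.42
P = 3629.02 / 3598.42 × 100 = 100.8504
Fisher = √(L × P) = √(100.7717 × 100.8504) = 100.8110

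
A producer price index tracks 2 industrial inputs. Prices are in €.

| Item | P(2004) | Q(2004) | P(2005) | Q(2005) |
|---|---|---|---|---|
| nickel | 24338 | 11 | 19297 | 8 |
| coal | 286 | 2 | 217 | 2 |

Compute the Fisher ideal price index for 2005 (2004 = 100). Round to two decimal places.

Laspeyres component (base-period weights):
ΣP(2005)Q(2004) = 19297×11 + 217×2 = 212267 + 434 = 212701
ΣP(2004)Q(2004) = 24338×11 + 286×2 = 267718 + 572 = 268290
L = 212701 / 268290 × 100 = 79.2803
Paasche component (current-period weights):
ΣP(2005)Q(2005) = 19297×8 + 217×2 = 154376 + 434 = 154810
ΣP(2004)Q(2005) = 24338×8 + 286×2 = 194704 + 572 = 195276
P = 154810 / 195276 × 100 = 79.2775
Fisher = √(L × P) = √(79.2803 × 79.2775) = 79.2789

79.28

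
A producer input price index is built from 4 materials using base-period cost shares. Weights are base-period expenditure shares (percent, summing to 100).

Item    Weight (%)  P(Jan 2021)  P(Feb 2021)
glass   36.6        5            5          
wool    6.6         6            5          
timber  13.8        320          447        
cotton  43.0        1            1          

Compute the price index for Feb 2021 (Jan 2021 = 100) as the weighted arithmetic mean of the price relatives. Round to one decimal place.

104.4

glass: 36.6 × (5/5) = 36.6 × 1.000000 = 36.6000
wool: 6.6 × (5/6) = 6.6 × 0.833333 = 5.5000
timber: 13.8 × (447/320) = 13.8 × 1.396875 = 19.2769
cotton: 43.0 × (1/1) = 43.0 × 1.000000 = 43.0000
Index = Σ wᵢ·(p₁ᵢ/p₀ᵢ) = 36.6000 + 5.5000 + 19.2769 + 43.0000 = 104.3769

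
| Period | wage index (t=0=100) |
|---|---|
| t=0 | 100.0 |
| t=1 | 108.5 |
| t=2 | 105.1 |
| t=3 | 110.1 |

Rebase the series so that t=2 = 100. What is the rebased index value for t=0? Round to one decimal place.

Rebased(t=0) = 100.0 / 105.1 × 100 = 95.1475

95.1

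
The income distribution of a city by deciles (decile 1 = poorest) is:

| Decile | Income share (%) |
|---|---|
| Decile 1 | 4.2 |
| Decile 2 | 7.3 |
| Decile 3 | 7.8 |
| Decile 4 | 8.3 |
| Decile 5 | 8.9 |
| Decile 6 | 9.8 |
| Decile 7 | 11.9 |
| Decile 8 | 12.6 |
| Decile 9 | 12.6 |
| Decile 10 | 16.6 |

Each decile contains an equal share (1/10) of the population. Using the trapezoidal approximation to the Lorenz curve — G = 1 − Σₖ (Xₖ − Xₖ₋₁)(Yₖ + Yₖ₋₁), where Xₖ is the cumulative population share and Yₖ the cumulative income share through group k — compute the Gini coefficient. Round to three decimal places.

0.184

Cumulative income shares Yₖ: 0.0420, 0.1150, 0.1930, 0.2760, 0.3650, 0.4630, 0.5820, 0.7080, 0.8340, 1.0000
Σ (Xₖ−Xₖ₋₁)(Yₖ+Yₖ₋₁) = (1/10)(0.0420+0.0000) + (1/10)(0.1150+0.0420) + (1/10)(0.1930+0.1150) + (1/10)(0.2760+0.1930) + (1/10)(0.3650+0.2760) + (1/10)(0.4630+0.3650) + (1/10)(0.5820+0.4630) + (1/10)(0.7080+0.5820) + (1/10)(0.8340+0.7080) + (1/10)(1.0000+0.8340)
  = 0.0042 + 0.0157 + 0.0308 + 0.0469 + 0.0641 + 0.0828 + 0.1045 + 0.1290 + 0.1542 + 0.1834 = 0.8156
G = 1 − 0.8156 = 0.1844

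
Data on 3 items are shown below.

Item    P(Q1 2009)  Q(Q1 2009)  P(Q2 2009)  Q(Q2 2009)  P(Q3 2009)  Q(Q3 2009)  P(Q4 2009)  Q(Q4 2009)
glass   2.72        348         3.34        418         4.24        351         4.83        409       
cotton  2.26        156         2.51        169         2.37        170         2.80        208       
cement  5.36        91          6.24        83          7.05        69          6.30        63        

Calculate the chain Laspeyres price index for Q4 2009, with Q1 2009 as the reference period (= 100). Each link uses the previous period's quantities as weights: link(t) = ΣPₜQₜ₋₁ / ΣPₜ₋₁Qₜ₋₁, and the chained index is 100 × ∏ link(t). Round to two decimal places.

Link Q1 2009→Q2 2009:
ΣP(Q2 2009)Q(Q1 2009) = 3.34×348 + 2.51×156 + 6.24×91 = 1162.32 + 391.56 + 567.84 = 2121.72
ΣP(Q1 2009)Q(Q1 2009) = 2.72×348 + 2.26×156 + 5.36×91 = 946.56 + 352.56 + 487.76 = 1786.88
link = 2121.72/1786.88 = 1.187388
Link Q2 2009→Q3 2009:
ΣP(Q3 2009)Q(Q2 2009) = 4.24×418 + 2.37×169 + 7.05×83 = 1772.32 + 400.53 + 585.15 = 2758
ΣP(Q2 2009)Q(Q2 2009) = 3.34×418 + 2.51×169 + 6.24×83 = 1396.12 + 424.19 + 517.92 = 2338.23
link = 2758/2338.23 = 1.179525
Link Q3 2009→Q4 2009:
ΣP(Q4 2009)Q(Q3 2009) = 4.83×351 + 2.80×170 + 6.30×69 = 1695.33 + 476 + 434.7 = 2606.03
ΣP(Q3 2009)Q(Q3 2009) = 4.24×351 + 2.37×170 + 7.05×69 = 1488.24 + 402.9 + 486.45 = 2377.59
link = 2606.03/2377.59 = 1.096080
Chained index = 100 × 1.187388 × 1.179525 × 1.096080 = 153.5119

153.51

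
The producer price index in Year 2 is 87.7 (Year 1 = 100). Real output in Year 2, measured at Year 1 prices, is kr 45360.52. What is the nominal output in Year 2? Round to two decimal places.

39781.18

Nominal = Real × (Index/100) = 45360.52 × (87.7/100)
        = 45360.52 × 0.877 = 39781.1760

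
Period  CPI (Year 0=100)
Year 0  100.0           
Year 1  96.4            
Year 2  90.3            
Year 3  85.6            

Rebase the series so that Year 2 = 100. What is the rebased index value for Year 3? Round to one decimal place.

94.8

Rebased(Year 3) = 85.6 / 90.3 × 100 = 94.7951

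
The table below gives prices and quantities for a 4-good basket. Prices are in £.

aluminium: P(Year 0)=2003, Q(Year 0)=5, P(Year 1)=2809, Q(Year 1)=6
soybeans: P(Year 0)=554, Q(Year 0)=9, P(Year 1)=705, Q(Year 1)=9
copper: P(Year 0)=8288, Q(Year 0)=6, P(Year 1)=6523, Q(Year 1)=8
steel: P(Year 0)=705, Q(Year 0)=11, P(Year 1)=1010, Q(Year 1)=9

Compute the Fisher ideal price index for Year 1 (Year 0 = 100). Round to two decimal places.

Laspeyres component (base-period weights):
ΣP(Year 1)Q(Year 0) = 2809×5 + 705×9 + 6523×6 + 1010×11 = 14045 + 6345 + 39138 + 11110 = 70638
ΣP(Year 0)Q(Year 0) = 2003×5 + 554×9 + 8288×6 + 705×11 = 10015 + 4986 + 49728 + 7755 = 72484
L = 70638 / 72484 × 100 = 97.4532
Paasche component (current-period weights):
ΣP(Year 1)Q(Year 1) = 2809×6 + 705×9 + 6523×8 + 1010×9 = 16854 + 6345 + 52184 + 9090 = 84473
ΣP(Year 0)Q(Year 1) = 2003×6 + 554×9 + 8288×8 + 705×9 = 12018 + 4986 + 66304 + 6345 = 89653
P = 84473 / 89653 × 100 = 94.2222
Fisher = √(L × P) = √(97.4532 × 94.2222) = 95.8241

95.82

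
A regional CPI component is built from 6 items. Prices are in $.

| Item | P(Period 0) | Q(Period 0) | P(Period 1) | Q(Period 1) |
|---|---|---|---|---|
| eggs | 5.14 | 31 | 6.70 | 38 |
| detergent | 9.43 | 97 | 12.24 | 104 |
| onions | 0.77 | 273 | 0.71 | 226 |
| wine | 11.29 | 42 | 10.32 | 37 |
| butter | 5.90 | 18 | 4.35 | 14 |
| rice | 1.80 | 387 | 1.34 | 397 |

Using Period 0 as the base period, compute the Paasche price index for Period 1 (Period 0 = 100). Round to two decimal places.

Paasche price index uses current-period quantities as weights.
ΣP(Period 1)·Q(Period 1) = 6.70×38 + 12.24×104 + 0.71×226 + 10.32×37 + 4.35×14 + 1.34×397 = 254.6 + 1272.96 + 160.46 + 381.84 + 60.9 + 531.98 = 2662.74
ΣP(Period 0)·Q(Period 1) = 5.14×38 + 9.43×104 + 0.77×226 + 11.29×37 + 5.90×14 + 1.80×397 = 195.32 + 980.72 + 174.02 + 417.73 + 82.6 + 714.6 = 2564.99
Index = 2662.74 / 2564.99 × 100 = 103.8109

103.81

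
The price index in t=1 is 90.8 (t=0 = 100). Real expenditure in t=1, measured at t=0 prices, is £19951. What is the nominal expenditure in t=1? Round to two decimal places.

Nominal = Real × (Index/100) = 19951 × (90.8/100)
        = 19951 × 0.908 = 18115.5080

18115.51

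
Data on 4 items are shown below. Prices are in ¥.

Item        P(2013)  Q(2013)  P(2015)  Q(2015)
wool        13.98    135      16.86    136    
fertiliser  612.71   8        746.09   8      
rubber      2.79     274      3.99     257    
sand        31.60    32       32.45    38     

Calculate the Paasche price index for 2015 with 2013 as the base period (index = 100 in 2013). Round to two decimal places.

Paasche price index uses current-period quantities as weights.
ΣP(2015)·Q(2015) = 16.86×136 + 746.09×8 + 3.99×257 + 32.45×38 = 2292.96 + 5968.72 + 1025.43 + 1233.1 = 10520.21
ΣP(2013)·Q(2015) = 13.98×136 + 612.71×8 + 2.79×257 + 31.60×38 = 1901.28 + 4901.68 + 717.03 + 1200.8 = 8720.79
Index = 10520.21 / 8720.79 × 100 = 120.6337

120.63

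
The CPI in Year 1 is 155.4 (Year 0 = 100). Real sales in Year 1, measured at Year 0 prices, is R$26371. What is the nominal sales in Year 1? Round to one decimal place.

40980.5

Nominal = Real × (Index/100) = 26371 × (155.4/100)
        = 26371 × 1.554 = 40980.5340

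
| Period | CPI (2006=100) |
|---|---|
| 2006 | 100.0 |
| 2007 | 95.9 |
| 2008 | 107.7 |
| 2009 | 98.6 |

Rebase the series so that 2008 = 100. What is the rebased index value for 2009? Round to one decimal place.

Rebased(2009) = 98.6 / 107.7 × 100 = 91.5506

91.6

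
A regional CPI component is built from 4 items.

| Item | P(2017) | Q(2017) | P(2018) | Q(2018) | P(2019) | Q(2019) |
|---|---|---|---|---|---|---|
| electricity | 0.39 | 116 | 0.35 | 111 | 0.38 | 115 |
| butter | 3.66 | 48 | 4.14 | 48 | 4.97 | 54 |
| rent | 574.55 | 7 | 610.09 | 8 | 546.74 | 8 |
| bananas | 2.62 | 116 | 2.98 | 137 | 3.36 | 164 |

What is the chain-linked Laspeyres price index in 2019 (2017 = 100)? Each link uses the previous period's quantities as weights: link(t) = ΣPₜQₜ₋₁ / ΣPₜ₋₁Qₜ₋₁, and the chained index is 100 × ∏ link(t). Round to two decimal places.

Link 2017→2018:
ΣP(2018)Q(2017) = 0.35×116 + 4.14×48 + 610.09×7 + 2.98×116 = 40.6 + 198.72 + 4270.63 + 345.68 = 4855.63
ΣP(2017)Q(2017) = 0.39×116 + 3.66×48 + 574.55×7 + 2.62×116 = 45.24 + 175.68 + 4021.85 + 303.92 = 4546.69
link = 4855.63/4546.69 = 1.067948
Link 2018→2019:
ΣP(2019)Q(2018) = 0.38×111 + 4.97×48 + 546.74×8 + 3.36×137 = 42.18 + 238.56 + 4373.92 + 460.32 = 5114.98
ΣP(2018)Q(2018) = 0.35×111 + 4.14×48 + 610.09×8 + 2.98×137 = 38.85 + 198.72 + 4880.72 + 408.26 = 5526.55
link = 5114.98/5526.55 = 0.925529
Chained index = 100 × 1.067948 × 0.925529 = 98.8417

98.84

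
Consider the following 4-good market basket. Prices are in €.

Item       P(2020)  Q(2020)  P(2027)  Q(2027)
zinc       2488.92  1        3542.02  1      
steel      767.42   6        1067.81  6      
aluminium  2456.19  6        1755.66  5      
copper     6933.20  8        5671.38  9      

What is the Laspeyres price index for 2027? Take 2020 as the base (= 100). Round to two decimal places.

Laspeyres price index uses base-period quantities as weights.
ΣP(2027)·Q(2020) = 3542.02×1 + 1067.81×6 + 1755.66×6 + 5671.38×8 = 3542.02 + 6406.86 + 10533.96 + 45371.04 = 65853.88
ΣP(2020)·Q(2020) = 2488.92×1 + 767.42×6 + 2456.19×6 + 6933.20×8 = 2488.92 + 4604.52 + 14737.14 + 55465.6 = 77296.18
Index = 65853.88 / 77296.18 × 100 = 85.1968

85.20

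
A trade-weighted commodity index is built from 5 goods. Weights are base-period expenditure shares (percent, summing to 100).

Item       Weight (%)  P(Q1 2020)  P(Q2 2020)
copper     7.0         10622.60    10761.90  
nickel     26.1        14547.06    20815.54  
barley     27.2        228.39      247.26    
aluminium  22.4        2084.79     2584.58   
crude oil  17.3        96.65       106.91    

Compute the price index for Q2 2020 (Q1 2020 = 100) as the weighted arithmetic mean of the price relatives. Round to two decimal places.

120.79

copper: 7.0 × (10761.90/10622.60) = 7.0 × 1.013114 = 7.0918
nickel: 26.1 × (20815.54/14547.06) = 26.1 × 1.430910 = 37.3468
barley: 27.2 × (247.26/228.39) = 27.2 × 1.082622 = 29.4473
aluminium: 22.4 × (2584.58/2084.79) = 22.4 × 1.239732 = 27.7700
crude oil: 17.3 × (106.91/96.65) = 17.3 × 1.106156 = 19.1365
Index = Σ wᵢ·(p₁ᵢ/p₀ᵢ) = 7.0918 + 37.3468 + 29.4473 + 27.7700 + 19.1365 = 120.7924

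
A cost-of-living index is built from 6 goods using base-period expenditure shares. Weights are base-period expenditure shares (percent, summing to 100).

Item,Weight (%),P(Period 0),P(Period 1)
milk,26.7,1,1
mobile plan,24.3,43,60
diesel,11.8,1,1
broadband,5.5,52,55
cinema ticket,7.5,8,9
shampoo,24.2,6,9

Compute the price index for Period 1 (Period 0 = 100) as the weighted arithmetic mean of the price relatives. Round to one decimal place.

milk: 26.7 × (1/1) = 26.7 × 1.000000 = 26.7000
mobile plan: 24.3 × (60/43) = 24.3 × 1.395349 = 33.9070
diesel: 11.8 × (1/1) = 11.8 × 1.000000 = 11.8000
broadband: 5.5 × (55/52) = 5.5 × 1.057692 = 5.8173
cinema ticket: 7.5 × (9/8) = 7.5 × 1.125000 = 8.4375
shampoo: 24.2 × (9/6) = 24.2 × 1.500000 = 36.3000
Index = Σ wᵢ·(p₁ᵢ/p₀ᵢ) = 26.7000 + 33.9070 + 11.8000 + 5.8173 + 8.4375 + 36.3000 = 122.9618

123.0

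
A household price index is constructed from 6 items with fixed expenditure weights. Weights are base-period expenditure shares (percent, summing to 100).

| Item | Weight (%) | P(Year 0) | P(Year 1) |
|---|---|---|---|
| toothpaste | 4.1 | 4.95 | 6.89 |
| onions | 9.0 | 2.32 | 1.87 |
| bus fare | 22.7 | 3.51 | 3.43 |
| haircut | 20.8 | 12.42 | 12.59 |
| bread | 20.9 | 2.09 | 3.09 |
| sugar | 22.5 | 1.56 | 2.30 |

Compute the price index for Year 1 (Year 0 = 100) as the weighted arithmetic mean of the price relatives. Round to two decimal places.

120.30

toothpaste: 4.1 × (6.89/4.95) = 4.1 × 1.391919 = 5.7069
onions: 9.0 × (1.87/2.32) = 9.0 × 0.806034 = 7.2543
bus fare: 22.7 × (3.43/3.51) = 22.7 × 0.977208 = 22.1826
haircut: 20.8 × (12.59/12.42) = 20.8 × 1.013688 = 21.0847
bread: 20.9 × (3.09/2.09) = 20.9 × 1.478469 = 30.9000
sugar: 22.5 × (2.30/1.56) = 22.5 × 1.474359 = 33.1731
Index = Σ wᵢ·(p₁ᵢ/p₀ᵢ) = 5.7069 + 7.2543 + 22.1826 + 21.0847 + 30.9000 + 33.1731 = 120.3016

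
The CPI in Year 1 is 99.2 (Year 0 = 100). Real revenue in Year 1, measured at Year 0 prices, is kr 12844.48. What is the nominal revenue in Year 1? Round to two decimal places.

12741.72

Nominal = Real × (Index/100) = 12844.48 × (99.2/100)
        = 12844.48 × 0.992 = 12741.7242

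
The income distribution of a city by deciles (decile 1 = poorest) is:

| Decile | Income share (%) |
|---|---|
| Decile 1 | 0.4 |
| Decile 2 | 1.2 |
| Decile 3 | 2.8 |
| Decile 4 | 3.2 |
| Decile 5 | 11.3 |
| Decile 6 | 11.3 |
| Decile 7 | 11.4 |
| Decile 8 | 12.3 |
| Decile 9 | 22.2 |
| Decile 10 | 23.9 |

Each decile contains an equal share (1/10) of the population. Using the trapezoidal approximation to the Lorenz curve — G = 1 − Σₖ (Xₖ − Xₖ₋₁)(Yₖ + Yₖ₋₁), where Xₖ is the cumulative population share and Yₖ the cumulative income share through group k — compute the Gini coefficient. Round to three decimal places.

0.431

Cumulative income shares Yₖ: 0.0040, 0.0160, 0.0440, 0.0760, 0.1890, 0.3020, 0.4160, 0.5390, 0.7610, 1.0000
Σ (Xₖ−Xₖ₋₁)(Yₖ+Yₖ₋₁) = (1/10)(0.0040+0.0000) + (1/10)(0.0160+0.0040) + (1/10)(0.0440+0.0160) + (1/10)(0.0760+0.0440) + (1/10)(0.1890+0.0760) + (1/10)(0.3020+0.1890) + (1/10)(0.4160+0.3020) + (1/10)(0.5390+0.4160) + (1/10)(0.7610+0.5390) + (1/10)(1.0000+0.7610)
  = 0.0004 + 0.0020 + 0.0060 + 0.0120 + 0.0265 + 0.0491 + 0.0718 + 0.0955 + 0.1300 + 0.1761 = 0.5694
G = 1 − 0.5694 = 0.4306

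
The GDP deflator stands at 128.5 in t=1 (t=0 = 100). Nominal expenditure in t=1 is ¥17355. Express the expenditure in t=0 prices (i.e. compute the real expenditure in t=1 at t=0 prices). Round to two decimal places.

13505.84

Real = Nominal ÷ (Index/100) = 17355 ÷ (128.5/100)
     = 17355 ÷ 1.285 = 13505.8366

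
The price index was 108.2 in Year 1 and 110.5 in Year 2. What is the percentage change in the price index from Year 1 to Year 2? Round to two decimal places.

Change = (110.5 − 108.2) / 108.2 × 100
       = 2.3 / 108.2 × 100 = 2.1257%

2.13%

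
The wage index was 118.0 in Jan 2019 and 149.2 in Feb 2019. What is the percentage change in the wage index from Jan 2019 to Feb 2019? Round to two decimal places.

Change = (149.2 − 118.0) / 118.0 × 100
       = 31.2 / 118.0 × 100 = 26.4407%

26.44%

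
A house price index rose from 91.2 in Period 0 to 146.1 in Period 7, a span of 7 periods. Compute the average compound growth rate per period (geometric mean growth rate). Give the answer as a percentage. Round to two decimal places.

6.96%

Growth factor = (146.1/91.2)^(1/7) = (1.601974)^(1/7) = 1.069637
Growth rate = 1.069637 − 1 = 0.069637 = 6.9637%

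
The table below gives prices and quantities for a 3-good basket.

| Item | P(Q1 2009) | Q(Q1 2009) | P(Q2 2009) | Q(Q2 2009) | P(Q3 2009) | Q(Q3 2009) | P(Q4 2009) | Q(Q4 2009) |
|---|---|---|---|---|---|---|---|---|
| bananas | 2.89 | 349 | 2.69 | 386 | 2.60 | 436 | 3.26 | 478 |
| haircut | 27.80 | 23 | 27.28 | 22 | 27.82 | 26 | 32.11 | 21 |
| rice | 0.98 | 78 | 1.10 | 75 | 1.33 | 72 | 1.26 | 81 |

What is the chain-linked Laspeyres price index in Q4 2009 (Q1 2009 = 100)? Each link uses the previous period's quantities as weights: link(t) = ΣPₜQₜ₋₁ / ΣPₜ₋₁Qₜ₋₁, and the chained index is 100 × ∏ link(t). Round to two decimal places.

Link Q1 2009→Q2 2009:
ΣP(Q2 2009)Q(Q1 2009) = 2.69×349 + 27.28×23 + 1.10×78 = 938.81 + 627.44 + 85.8 = 1652.05
ΣP(Q1 2009)Q(Q1 2009) = 2.89×349 + 27.80×23 + 0.98×78 = 1008.61 + 639.4 + 76.44 = 1724.45
link = 1652.05/1724.45 = 0.958016
Link Q2 2009→Q3 2009:
ΣP(Q3 2009)Q(Q2 2009) = 2.60×386 + 27.82×22 + 1.33×75 = 1003.6 + 612.04 + 99.75 = 1715.39
ΣP(Q2 2009)Q(Q2 2009) = 2.69×386 + 27.28×22 + 1.10×75 = 1038.34 + 600.16 + 82.5 = 1721
link = 1715.39/1721 = 0.996740
Link Q3 2009→Q4 2009:
ΣP(Q4 2009)Q(Q3 2009) = 3.26×436 + 32.11×26 + 1.26×72 = 1421.36 + 834.86 + 90.72 = 2346.94
ΣP(Q3 2009)Q(Q3 2009) = 2.60×436 + 27.82×26 + 1.33×72 = 1133.6 + 723.32 + 95.76 = 1952.68
link = 2346.94/1952.68 = 1.201907
Chained index = 100 × 0.958016 × 0.996740 × 1.201907 = 114.7692

114.77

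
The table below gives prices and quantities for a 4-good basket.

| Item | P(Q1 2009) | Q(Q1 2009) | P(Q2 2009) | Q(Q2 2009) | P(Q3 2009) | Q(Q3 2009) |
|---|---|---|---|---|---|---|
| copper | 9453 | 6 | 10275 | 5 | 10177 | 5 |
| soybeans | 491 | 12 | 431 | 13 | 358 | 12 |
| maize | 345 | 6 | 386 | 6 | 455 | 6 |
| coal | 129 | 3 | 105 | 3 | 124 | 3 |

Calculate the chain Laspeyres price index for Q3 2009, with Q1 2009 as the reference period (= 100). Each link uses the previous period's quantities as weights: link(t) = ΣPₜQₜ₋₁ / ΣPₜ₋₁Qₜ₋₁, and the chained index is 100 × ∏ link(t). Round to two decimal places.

105.01

Link Q1 2009→Q2 2009:
ΣP(Q2 2009)Q(Q1 2009) = 10275×6 + 431×12 + 386×6 + 105×3 = 61650 + 5172 + 2316 + 315 = 69453
ΣP(Q1 2009)Q(Q1 2009) = 9453×6 + 491×12 + 345×6 + 129×3 = 56718 + 5892 + 2070 + 387 = 65067
link = 69453/65067 = 1.067407
Link Q2 2009→Q3 2009:
ΣP(Q3 2009)Q(Q2 2009) = 10177×5 + 358×13 + 455×6 + 124×3 = 50885 + 4654 + 2730 + 372 = 58641
ΣP(Q2 2009)Q(Q2 2009) = 10275×5 + 431×13 + 386×6 + 105×3 = 51375 + 5603 + 2316 + 315 = 59609
link = 58641/59609 = 0.983761
Chained index = 100 × 1.067407 × 0.983761 = 105.0074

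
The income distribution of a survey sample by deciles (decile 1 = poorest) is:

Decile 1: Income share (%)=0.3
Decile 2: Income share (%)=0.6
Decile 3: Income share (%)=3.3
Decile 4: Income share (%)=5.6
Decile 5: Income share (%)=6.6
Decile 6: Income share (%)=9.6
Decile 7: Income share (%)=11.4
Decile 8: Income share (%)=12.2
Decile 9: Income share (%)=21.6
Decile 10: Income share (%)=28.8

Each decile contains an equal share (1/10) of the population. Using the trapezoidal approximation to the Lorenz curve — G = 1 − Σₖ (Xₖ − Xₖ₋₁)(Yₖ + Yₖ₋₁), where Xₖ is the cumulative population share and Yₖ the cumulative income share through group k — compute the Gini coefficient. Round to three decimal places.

0.468

Cumulative income shares Yₖ: 0.0030, 0.0090, 0.0420, 0.0980, 0.1640, 0.2600, 0.3740, 0.4960, 0.7120, 1.0000
Σ (Xₖ−Xₖ₋₁)(Yₖ+Yₖ₋₁) = (1/10)(0.0030+0.0000) + (1/10)(0.0090+0.0030) + (1/10)(0.0420+0.0090) + (1/10)(0.0980+0.0420) + (1/10)(0.1640+0.0980) + (1/10)(0.2600+0.1640) + (1/10)(0.3740+0.2600) + (1/10)(0.4960+0.3740) + (1/10)(0.7120+0.4960) + (1/10)(1.0000+0.7120)
  = 0.0003 + 0.0012 + 0.0051 + 0.0140 + 0.0262 + 0.0424 + 0.0634 + 0.0870 + 0.1208 + 0.1712 = 0.5316
G = 1 − 0.5316 = 0.4684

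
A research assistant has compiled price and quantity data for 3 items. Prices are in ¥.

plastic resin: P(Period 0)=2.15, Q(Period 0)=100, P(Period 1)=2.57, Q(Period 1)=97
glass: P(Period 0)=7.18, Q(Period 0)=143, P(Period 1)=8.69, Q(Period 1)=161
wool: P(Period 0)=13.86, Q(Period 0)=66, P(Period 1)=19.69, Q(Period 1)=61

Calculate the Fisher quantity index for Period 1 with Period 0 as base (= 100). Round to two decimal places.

102.14

Laspeyres component (base-period weights):
ΣP(Period 0)Q(Period 1) = 2.15×97 + 7.18×161 + 13.86×61 = 208.55 + 1155.98 + 845.46 = 2209.99
ΣP(Period 0)Q(Period 0) = 2.15×100 + 7.18×143 + 13.86×66 = 215 + 1026.74 + 914.76 = 2156.5
L = 2209.99 / 2156.5 × 100 = 102.4804
Paasche component (current-period weights):
ΣP(Period 1)Q(Period 1) = 2.57×97 + 8.69×161 + 19.69×61 = 249.29 + 1399.09 + 1201.09 = 2849.47
ΣP(Period 1)Q(Period 0) = 2.57×100 + 8.69×143 + 19.69×66 = 257 + 1242.67 + 1299.54 = 2799.21
P = 2849.47 / 2799.21 × 100 = 101.7955
Fisher = √(L × P) = √(102.4804 × 101.7955) = 102.1374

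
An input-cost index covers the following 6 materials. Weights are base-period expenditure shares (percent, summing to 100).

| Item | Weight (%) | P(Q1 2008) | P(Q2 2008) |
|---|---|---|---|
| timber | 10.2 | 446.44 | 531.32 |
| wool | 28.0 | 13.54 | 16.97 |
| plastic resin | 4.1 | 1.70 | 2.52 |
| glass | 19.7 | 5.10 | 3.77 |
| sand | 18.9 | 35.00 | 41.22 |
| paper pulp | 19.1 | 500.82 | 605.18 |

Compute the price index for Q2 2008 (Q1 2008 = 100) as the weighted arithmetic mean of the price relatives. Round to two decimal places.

timber: 10.2 × (531.32/446.44) = 10.2 × 1.190126 = 12.1393
wool: 28.0 × (16.97/13.54) = 28.0 × 1.253323 = 35.0931
plastic resin: 4.1 × (2.52/1.70) = 4.1 × 1.482353 = 6.0776
glass: 19.7 × (3.77/5.10) = 19.7 × 0.739216 = 14.5625
sand: 18.9 × (41.22/35.00) = 18.9 × 1.177714 = 22.2588
paper pulp: 19.1 × (605.18/500.82) = 19.1 × 1.208378 = 23.0800
Index = Σ wᵢ·(p₁ᵢ/p₀ᵢ) = 12.1393 + 35.0931 + 6.0776 + 14.5625 + 22.2588 + 23.0800 = 113.2114

113.21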